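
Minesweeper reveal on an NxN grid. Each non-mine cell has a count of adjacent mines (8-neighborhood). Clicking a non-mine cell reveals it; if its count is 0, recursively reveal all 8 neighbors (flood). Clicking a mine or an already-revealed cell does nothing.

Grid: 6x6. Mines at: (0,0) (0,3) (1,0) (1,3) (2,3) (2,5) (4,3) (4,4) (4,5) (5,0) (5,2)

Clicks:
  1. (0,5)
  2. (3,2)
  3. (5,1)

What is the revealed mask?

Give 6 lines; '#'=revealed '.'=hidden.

Answer: ....##
....##
......
..#...
......
.#....

Derivation:
Click 1 (0,5) count=0: revealed 4 new [(0,4) (0,5) (1,4) (1,5)] -> total=4
Click 2 (3,2) count=2: revealed 1 new [(3,2)] -> total=5
Click 3 (5,1) count=2: revealed 1 new [(5,1)] -> total=6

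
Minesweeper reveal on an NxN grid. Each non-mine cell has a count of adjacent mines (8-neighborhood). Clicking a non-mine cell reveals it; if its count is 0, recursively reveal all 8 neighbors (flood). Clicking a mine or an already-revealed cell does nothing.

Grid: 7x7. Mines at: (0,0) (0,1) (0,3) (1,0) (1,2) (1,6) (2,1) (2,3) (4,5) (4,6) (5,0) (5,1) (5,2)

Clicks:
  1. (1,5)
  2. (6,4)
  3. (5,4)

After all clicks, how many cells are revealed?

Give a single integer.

Answer: 9

Derivation:
Click 1 (1,5) count=1: revealed 1 new [(1,5)] -> total=1
Click 2 (6,4) count=0: revealed 8 new [(5,3) (5,4) (5,5) (5,6) (6,3) (6,4) (6,5) (6,6)] -> total=9
Click 3 (5,4) count=1: revealed 0 new [(none)] -> total=9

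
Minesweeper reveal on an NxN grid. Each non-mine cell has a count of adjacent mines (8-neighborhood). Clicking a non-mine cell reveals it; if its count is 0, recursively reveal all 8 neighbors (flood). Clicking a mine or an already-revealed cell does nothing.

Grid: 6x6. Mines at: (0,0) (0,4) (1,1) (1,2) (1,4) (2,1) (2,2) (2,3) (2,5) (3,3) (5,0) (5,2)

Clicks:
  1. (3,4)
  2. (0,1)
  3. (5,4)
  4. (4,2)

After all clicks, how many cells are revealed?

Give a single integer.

Answer: 10

Derivation:
Click 1 (3,4) count=3: revealed 1 new [(3,4)] -> total=1
Click 2 (0,1) count=3: revealed 1 new [(0,1)] -> total=2
Click 3 (5,4) count=0: revealed 7 new [(3,5) (4,3) (4,4) (4,5) (5,3) (5,4) (5,5)] -> total=9
Click 4 (4,2) count=2: revealed 1 new [(4,2)] -> total=10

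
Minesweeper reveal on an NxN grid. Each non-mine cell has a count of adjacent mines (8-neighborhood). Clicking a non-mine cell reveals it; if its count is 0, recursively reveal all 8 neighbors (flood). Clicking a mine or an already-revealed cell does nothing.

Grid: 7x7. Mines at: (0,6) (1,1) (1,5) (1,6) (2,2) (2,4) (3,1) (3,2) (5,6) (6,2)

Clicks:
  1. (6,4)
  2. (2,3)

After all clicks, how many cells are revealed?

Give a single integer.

Click 1 (6,4) count=0: revealed 12 new [(3,3) (3,4) (3,5) (4,3) (4,4) (4,5) (5,3) (5,4) (5,5) (6,3) (6,4) (6,5)] -> total=12
Click 2 (2,3) count=3: revealed 1 new [(2,3)] -> total=13

Answer: 13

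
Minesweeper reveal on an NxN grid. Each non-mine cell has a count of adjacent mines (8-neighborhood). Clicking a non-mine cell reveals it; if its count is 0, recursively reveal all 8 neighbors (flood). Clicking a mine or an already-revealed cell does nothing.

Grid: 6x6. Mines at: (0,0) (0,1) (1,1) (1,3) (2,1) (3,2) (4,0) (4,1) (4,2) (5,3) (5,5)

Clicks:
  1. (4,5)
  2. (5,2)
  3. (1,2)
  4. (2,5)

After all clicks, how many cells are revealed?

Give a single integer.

Click 1 (4,5) count=1: revealed 1 new [(4,5)] -> total=1
Click 2 (5,2) count=3: revealed 1 new [(5,2)] -> total=2
Click 3 (1,2) count=4: revealed 1 new [(1,2)] -> total=3
Click 4 (2,5) count=0: revealed 12 new [(0,4) (0,5) (1,4) (1,5) (2,3) (2,4) (2,5) (3,3) (3,4) (3,5) (4,3) (4,4)] -> total=15

Answer: 15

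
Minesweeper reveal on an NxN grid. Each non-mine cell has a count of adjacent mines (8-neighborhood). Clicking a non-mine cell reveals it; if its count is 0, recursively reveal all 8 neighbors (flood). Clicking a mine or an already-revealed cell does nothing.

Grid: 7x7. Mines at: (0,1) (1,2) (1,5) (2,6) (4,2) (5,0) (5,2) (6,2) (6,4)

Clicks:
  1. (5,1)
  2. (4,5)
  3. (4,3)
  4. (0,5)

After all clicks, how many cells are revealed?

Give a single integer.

Answer: 19

Derivation:
Click 1 (5,1) count=4: revealed 1 new [(5,1)] -> total=1
Click 2 (4,5) count=0: revealed 17 new [(2,3) (2,4) (2,5) (3,3) (3,4) (3,5) (3,6) (4,3) (4,4) (4,5) (4,6) (5,3) (5,4) (5,5) (5,6) (6,5) (6,6)] -> total=18
Click 3 (4,3) count=2: revealed 0 new [(none)] -> total=18
Click 4 (0,5) count=1: revealed 1 new [(0,5)] -> total=19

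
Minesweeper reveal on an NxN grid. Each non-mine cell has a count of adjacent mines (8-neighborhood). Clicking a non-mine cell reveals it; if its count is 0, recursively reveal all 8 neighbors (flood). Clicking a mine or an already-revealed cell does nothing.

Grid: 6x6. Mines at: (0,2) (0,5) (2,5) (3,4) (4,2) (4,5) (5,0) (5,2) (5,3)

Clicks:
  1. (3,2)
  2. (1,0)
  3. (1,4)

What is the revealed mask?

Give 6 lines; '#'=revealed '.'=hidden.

Answer: ##....
#####.
####..
####..
##....
......

Derivation:
Click 1 (3,2) count=1: revealed 1 new [(3,2)] -> total=1
Click 2 (1,0) count=0: revealed 15 new [(0,0) (0,1) (1,0) (1,1) (1,2) (1,3) (2,0) (2,1) (2,2) (2,3) (3,0) (3,1) (3,3) (4,0) (4,1)] -> total=16
Click 3 (1,4) count=2: revealed 1 new [(1,4)] -> total=17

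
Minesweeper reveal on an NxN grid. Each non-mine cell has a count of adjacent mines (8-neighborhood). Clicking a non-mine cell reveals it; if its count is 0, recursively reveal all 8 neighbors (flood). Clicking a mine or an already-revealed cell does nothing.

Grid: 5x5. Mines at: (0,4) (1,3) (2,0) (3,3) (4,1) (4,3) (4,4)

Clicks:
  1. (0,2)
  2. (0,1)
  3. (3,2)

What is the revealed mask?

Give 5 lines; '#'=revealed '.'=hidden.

Click 1 (0,2) count=1: revealed 1 new [(0,2)] -> total=1
Click 2 (0,1) count=0: revealed 5 new [(0,0) (0,1) (1,0) (1,1) (1,2)] -> total=6
Click 3 (3,2) count=3: revealed 1 new [(3,2)] -> total=7

Answer: ###..
###..
.....
..#..
.....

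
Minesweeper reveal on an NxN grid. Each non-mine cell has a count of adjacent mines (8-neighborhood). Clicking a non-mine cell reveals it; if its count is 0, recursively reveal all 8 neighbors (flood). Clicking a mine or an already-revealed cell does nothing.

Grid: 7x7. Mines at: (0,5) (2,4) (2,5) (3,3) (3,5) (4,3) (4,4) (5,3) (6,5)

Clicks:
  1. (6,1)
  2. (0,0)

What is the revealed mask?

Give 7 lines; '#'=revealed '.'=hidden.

Answer: #####..
#####..
####...
###....
###....
###....
###....

Derivation:
Click 1 (6,1) count=0: revealed 26 new [(0,0) (0,1) (0,2) (0,3) (0,4) (1,0) (1,1) (1,2) (1,3) (1,4) (2,0) (2,1) (2,2) (2,3) (3,0) (3,1) (3,2) (4,0) (4,1) (4,2) (5,0) (5,1) (5,2) (6,0) (6,1) (6,2)] -> total=26
Click 2 (0,0) count=0: revealed 0 new [(none)] -> total=26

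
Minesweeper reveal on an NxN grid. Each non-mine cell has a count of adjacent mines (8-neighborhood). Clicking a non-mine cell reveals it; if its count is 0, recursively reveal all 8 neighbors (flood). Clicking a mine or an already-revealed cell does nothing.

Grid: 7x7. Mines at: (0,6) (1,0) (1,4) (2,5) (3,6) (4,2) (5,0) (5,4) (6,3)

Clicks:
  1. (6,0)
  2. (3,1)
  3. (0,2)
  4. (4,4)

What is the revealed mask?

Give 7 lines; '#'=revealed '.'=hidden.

Answer: .###...
.###...
.###...
.###...
....#..
.......
#......

Derivation:
Click 1 (6,0) count=1: revealed 1 new [(6,0)] -> total=1
Click 2 (3,1) count=1: revealed 1 new [(3,1)] -> total=2
Click 3 (0,2) count=0: revealed 11 new [(0,1) (0,2) (0,3) (1,1) (1,2) (1,3) (2,1) (2,2) (2,3) (3,2) (3,3)] -> total=13
Click 4 (4,4) count=1: revealed 1 new [(4,4)] -> total=14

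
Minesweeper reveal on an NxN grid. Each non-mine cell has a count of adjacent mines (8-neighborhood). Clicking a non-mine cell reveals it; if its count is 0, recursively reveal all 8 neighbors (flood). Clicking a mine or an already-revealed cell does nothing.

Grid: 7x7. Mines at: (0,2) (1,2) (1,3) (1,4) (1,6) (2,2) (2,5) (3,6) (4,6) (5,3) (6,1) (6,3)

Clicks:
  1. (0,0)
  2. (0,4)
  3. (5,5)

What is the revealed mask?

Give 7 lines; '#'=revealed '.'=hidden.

Answer: ##..#..
##.....
##.....
###....
###....
###..#.
.......

Derivation:
Click 1 (0,0) count=0: revealed 15 new [(0,0) (0,1) (1,0) (1,1) (2,0) (2,1) (3,0) (3,1) (3,2) (4,0) (4,1) (4,2) (5,0) (5,1) (5,2)] -> total=15
Click 2 (0,4) count=2: revealed 1 new [(0,4)] -> total=16
Click 3 (5,5) count=1: revealed 1 new [(5,5)] -> total=17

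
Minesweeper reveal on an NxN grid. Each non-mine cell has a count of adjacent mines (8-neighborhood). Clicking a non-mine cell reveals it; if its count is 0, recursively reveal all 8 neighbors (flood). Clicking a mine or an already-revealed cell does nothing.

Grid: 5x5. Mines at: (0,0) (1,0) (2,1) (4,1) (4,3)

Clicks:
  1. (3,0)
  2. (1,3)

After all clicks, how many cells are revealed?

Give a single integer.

Answer: 15

Derivation:
Click 1 (3,0) count=2: revealed 1 new [(3,0)] -> total=1
Click 2 (1,3) count=0: revealed 14 new [(0,1) (0,2) (0,3) (0,4) (1,1) (1,2) (1,3) (1,4) (2,2) (2,3) (2,4) (3,2) (3,3) (3,4)] -> total=15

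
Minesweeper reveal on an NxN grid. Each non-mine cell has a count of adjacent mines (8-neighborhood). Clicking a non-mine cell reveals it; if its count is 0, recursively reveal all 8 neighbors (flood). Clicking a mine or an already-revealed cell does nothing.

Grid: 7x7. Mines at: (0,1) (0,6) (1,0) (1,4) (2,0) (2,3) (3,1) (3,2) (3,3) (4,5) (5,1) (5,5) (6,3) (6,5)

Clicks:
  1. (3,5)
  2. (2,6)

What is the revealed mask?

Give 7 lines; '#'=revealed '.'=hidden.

Answer: .......
.....##
.....##
.....##
.......
.......
.......

Derivation:
Click 1 (3,5) count=1: revealed 1 new [(3,5)] -> total=1
Click 2 (2,6) count=0: revealed 5 new [(1,5) (1,6) (2,5) (2,6) (3,6)] -> total=6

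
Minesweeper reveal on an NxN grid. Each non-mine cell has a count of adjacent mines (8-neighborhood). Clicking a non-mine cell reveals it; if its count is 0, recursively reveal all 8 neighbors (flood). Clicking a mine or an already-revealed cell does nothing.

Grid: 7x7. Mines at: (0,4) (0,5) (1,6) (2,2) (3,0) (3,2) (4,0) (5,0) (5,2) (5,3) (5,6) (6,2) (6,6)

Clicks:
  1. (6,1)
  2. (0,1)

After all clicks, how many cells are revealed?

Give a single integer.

Answer: 11

Derivation:
Click 1 (6,1) count=3: revealed 1 new [(6,1)] -> total=1
Click 2 (0,1) count=0: revealed 10 new [(0,0) (0,1) (0,2) (0,3) (1,0) (1,1) (1,2) (1,3) (2,0) (2,1)] -> total=11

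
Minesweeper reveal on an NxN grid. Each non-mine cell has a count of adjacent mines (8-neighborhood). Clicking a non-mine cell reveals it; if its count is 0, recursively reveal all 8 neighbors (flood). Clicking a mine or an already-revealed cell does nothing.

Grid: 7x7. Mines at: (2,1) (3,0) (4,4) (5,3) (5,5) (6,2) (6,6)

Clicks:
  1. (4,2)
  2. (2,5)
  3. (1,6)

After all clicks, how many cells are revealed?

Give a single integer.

Click 1 (4,2) count=1: revealed 1 new [(4,2)] -> total=1
Click 2 (2,5) count=0: revealed 26 new [(0,0) (0,1) (0,2) (0,3) (0,4) (0,5) (0,6) (1,0) (1,1) (1,2) (1,3) (1,4) (1,5) (1,6) (2,2) (2,3) (2,4) (2,5) (2,6) (3,2) (3,3) (3,4) (3,5) (3,6) (4,5) (4,6)] -> total=27
Click 3 (1,6) count=0: revealed 0 new [(none)] -> total=27

Answer: 27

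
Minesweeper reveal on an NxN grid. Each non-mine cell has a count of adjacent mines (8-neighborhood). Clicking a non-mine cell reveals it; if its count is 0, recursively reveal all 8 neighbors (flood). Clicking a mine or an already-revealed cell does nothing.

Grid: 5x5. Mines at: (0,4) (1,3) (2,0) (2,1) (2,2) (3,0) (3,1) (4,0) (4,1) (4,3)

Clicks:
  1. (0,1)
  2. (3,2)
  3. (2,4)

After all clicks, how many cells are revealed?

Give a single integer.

Click 1 (0,1) count=0: revealed 6 new [(0,0) (0,1) (0,2) (1,0) (1,1) (1,2)] -> total=6
Click 2 (3,2) count=5: revealed 1 new [(3,2)] -> total=7
Click 3 (2,4) count=1: revealed 1 new [(2,4)] -> total=8

Answer: 8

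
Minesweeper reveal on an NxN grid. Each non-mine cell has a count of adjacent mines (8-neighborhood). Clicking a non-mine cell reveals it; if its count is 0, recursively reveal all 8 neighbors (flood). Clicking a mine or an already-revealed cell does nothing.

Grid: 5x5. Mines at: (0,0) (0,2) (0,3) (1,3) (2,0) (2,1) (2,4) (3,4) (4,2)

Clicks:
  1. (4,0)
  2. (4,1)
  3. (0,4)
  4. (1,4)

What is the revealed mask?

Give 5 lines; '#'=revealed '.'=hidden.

Answer: ....#
....#
.....
##...
##...

Derivation:
Click 1 (4,0) count=0: revealed 4 new [(3,0) (3,1) (4,0) (4,1)] -> total=4
Click 2 (4,1) count=1: revealed 0 new [(none)] -> total=4
Click 3 (0,4) count=2: revealed 1 new [(0,4)] -> total=5
Click 4 (1,4) count=3: revealed 1 new [(1,4)] -> total=6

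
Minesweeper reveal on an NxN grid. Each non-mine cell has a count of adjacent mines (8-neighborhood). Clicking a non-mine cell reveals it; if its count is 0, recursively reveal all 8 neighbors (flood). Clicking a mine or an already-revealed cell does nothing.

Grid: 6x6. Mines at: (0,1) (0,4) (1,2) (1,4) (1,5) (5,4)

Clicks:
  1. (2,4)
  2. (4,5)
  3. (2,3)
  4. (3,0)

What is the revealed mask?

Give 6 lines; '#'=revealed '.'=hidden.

Click 1 (2,4) count=2: revealed 1 new [(2,4)] -> total=1
Click 2 (4,5) count=1: revealed 1 new [(4,5)] -> total=2
Click 3 (2,3) count=2: revealed 1 new [(2,3)] -> total=3
Click 4 (3,0) count=0: revealed 21 new [(1,0) (1,1) (2,0) (2,1) (2,2) (2,5) (3,0) (3,1) (3,2) (3,3) (3,4) (3,5) (4,0) (4,1) (4,2) (4,3) (4,4) (5,0) (5,1) (5,2) (5,3)] -> total=24

Answer: ......
##....
######
######
######
####..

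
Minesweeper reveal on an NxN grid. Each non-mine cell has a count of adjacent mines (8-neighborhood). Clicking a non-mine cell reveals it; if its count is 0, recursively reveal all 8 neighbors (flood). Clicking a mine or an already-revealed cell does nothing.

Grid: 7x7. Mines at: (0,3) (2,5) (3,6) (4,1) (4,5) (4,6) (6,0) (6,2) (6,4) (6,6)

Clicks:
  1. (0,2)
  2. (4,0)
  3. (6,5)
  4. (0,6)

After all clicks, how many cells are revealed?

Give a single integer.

Answer: 9

Derivation:
Click 1 (0,2) count=1: revealed 1 new [(0,2)] -> total=1
Click 2 (4,0) count=1: revealed 1 new [(4,0)] -> total=2
Click 3 (6,5) count=2: revealed 1 new [(6,5)] -> total=3
Click 4 (0,6) count=0: revealed 6 new [(0,4) (0,5) (0,6) (1,4) (1,5) (1,6)] -> total=9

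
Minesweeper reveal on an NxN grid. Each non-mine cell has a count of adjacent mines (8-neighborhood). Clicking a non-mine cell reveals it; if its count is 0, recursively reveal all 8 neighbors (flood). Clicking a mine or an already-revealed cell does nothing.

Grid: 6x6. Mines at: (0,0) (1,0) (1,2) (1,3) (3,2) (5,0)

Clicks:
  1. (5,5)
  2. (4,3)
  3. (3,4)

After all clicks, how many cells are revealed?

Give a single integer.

Click 1 (5,5) count=0: revealed 20 new [(0,4) (0,5) (1,4) (1,5) (2,3) (2,4) (2,5) (3,3) (3,4) (3,5) (4,1) (4,2) (4,3) (4,4) (4,5) (5,1) (5,2) (5,3) (5,4) (5,5)] -> total=20
Click 2 (4,3) count=1: revealed 0 new [(none)] -> total=20
Click 3 (3,4) count=0: revealed 0 new [(none)] -> total=20

Answer: 20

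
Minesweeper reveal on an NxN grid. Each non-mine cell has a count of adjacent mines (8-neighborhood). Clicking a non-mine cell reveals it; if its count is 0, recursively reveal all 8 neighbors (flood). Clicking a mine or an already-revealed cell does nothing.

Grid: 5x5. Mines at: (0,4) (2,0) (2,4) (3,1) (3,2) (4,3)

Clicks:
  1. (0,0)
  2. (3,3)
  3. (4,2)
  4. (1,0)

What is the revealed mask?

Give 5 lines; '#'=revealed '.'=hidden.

Answer: ####.
####.
.###.
...#.
..#..

Derivation:
Click 1 (0,0) count=0: revealed 11 new [(0,0) (0,1) (0,2) (0,3) (1,0) (1,1) (1,2) (1,3) (2,1) (2,2) (2,3)] -> total=11
Click 2 (3,3) count=3: revealed 1 new [(3,3)] -> total=12
Click 3 (4,2) count=3: revealed 1 new [(4,2)] -> total=13
Click 4 (1,0) count=1: revealed 0 new [(none)] -> total=13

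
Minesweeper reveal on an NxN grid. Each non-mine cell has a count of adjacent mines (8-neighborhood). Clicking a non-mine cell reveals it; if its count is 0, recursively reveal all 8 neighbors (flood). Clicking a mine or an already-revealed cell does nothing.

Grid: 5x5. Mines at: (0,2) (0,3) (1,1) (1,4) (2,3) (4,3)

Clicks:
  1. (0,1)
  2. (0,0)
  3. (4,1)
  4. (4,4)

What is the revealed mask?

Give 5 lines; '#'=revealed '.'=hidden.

Answer: ##...
.....
###..
###..
###.#

Derivation:
Click 1 (0,1) count=2: revealed 1 new [(0,1)] -> total=1
Click 2 (0,0) count=1: revealed 1 new [(0,0)] -> total=2
Click 3 (4,1) count=0: revealed 9 new [(2,0) (2,1) (2,2) (3,0) (3,1) (3,2) (4,0) (4,1) (4,2)] -> total=11
Click 4 (4,4) count=1: revealed 1 new [(4,4)] -> total=12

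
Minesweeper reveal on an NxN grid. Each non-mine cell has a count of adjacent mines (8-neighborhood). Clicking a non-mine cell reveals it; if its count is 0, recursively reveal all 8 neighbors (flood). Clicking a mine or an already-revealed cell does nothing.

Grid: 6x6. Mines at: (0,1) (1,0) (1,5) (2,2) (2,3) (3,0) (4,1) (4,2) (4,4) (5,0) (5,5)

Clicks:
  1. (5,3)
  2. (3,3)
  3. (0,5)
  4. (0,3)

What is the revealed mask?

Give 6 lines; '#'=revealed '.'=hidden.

Answer: ..####
..###.
......
...#..
......
...#..

Derivation:
Click 1 (5,3) count=2: revealed 1 new [(5,3)] -> total=1
Click 2 (3,3) count=4: revealed 1 new [(3,3)] -> total=2
Click 3 (0,5) count=1: revealed 1 new [(0,5)] -> total=3
Click 4 (0,3) count=0: revealed 6 new [(0,2) (0,3) (0,4) (1,2) (1,3) (1,4)] -> total=9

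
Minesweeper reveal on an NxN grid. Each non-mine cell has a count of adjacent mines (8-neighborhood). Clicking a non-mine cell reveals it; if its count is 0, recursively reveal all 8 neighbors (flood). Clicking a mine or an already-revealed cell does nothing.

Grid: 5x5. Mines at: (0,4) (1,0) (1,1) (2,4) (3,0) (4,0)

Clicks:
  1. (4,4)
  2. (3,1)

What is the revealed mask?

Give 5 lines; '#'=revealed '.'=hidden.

Click 1 (4,4) count=0: revealed 11 new [(2,1) (2,2) (2,3) (3,1) (3,2) (3,3) (3,4) (4,1) (4,2) (4,3) (4,4)] -> total=11
Click 2 (3,1) count=2: revealed 0 new [(none)] -> total=11

Answer: .....
.....
.###.
.####
.####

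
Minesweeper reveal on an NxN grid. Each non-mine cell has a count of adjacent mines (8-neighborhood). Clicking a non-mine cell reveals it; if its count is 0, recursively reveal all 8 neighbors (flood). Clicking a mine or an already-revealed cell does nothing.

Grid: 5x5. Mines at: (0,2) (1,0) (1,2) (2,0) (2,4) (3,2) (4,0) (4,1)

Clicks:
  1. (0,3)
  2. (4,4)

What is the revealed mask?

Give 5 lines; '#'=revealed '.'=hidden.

Click 1 (0,3) count=2: revealed 1 new [(0,3)] -> total=1
Click 2 (4,4) count=0: revealed 4 new [(3,3) (3,4) (4,3) (4,4)] -> total=5

Answer: ...#.
.....
.....
...##
...##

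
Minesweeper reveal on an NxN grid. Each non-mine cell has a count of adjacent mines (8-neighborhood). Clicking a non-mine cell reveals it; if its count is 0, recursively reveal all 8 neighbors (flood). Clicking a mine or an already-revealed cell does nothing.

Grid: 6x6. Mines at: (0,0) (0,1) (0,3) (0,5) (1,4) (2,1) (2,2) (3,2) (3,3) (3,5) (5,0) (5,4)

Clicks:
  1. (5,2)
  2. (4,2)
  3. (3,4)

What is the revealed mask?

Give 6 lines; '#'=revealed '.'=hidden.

Answer: ......
......
......
....#.
.###..
.###..

Derivation:
Click 1 (5,2) count=0: revealed 6 new [(4,1) (4,2) (4,3) (5,1) (5,2) (5,3)] -> total=6
Click 2 (4,2) count=2: revealed 0 new [(none)] -> total=6
Click 3 (3,4) count=2: revealed 1 new [(3,4)] -> total=7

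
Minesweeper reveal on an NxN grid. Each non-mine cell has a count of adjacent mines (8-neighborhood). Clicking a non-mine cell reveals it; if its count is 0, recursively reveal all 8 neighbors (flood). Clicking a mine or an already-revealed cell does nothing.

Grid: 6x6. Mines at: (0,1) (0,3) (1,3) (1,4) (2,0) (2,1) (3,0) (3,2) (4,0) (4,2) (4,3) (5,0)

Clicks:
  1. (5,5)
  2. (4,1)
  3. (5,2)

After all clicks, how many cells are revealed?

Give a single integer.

Click 1 (5,5) count=0: revealed 8 new [(2,4) (2,5) (3,4) (3,5) (4,4) (4,5) (5,4) (5,5)] -> total=8
Click 2 (4,1) count=5: revealed 1 new [(4,1)] -> total=9
Click 3 (5,2) count=2: revealed 1 new [(5,2)] -> total=10

Answer: 10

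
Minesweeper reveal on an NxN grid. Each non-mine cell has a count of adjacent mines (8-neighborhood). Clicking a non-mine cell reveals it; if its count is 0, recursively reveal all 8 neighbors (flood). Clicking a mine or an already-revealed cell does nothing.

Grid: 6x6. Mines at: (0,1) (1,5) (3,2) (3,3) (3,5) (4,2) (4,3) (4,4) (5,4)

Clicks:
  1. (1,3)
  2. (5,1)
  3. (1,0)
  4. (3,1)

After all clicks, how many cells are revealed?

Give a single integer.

Answer: 12

Derivation:
Click 1 (1,3) count=0: revealed 9 new [(0,2) (0,3) (0,4) (1,2) (1,3) (1,4) (2,2) (2,3) (2,4)] -> total=9
Click 2 (5,1) count=1: revealed 1 new [(5,1)] -> total=10
Click 3 (1,0) count=1: revealed 1 new [(1,0)] -> total=11
Click 4 (3,1) count=2: revealed 1 new [(3,1)] -> total=12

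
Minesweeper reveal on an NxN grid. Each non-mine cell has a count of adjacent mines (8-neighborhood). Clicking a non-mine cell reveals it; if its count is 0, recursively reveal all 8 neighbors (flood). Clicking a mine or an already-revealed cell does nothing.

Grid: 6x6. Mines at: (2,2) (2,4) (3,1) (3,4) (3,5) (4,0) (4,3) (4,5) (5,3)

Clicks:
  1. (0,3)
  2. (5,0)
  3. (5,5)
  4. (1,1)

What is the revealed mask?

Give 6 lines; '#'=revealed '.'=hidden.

Click 1 (0,3) count=0: revealed 14 new [(0,0) (0,1) (0,2) (0,3) (0,4) (0,5) (1,0) (1,1) (1,2) (1,3) (1,4) (1,5) (2,0) (2,1)] -> total=14
Click 2 (5,0) count=1: revealed 1 new [(5,0)] -> total=15
Click 3 (5,5) count=1: revealed 1 new [(5,5)] -> total=16
Click 4 (1,1) count=1: revealed 0 new [(none)] -> total=16

Answer: ######
######
##....
......
......
#....#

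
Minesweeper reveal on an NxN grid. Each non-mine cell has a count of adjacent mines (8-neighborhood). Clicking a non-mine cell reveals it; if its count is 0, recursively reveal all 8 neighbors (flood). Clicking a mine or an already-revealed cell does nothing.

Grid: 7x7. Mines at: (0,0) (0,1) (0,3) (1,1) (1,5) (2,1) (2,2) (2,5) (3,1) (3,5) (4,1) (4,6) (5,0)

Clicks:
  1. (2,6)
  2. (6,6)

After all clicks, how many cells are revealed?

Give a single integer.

Answer: 20

Derivation:
Click 1 (2,6) count=3: revealed 1 new [(2,6)] -> total=1
Click 2 (6,6) count=0: revealed 19 new [(3,2) (3,3) (3,4) (4,2) (4,3) (4,4) (4,5) (5,1) (5,2) (5,3) (5,4) (5,5) (5,6) (6,1) (6,2) (6,3) (6,4) (6,5) (6,6)] -> total=20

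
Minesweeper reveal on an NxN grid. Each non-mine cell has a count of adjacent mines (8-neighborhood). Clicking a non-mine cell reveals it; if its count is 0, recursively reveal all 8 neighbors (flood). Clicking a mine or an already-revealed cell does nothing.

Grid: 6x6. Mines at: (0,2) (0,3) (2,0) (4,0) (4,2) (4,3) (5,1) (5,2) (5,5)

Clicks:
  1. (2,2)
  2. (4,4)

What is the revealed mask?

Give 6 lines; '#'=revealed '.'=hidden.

Answer: ....##
.#####
.#####
.#####
....##
......

Derivation:
Click 1 (2,2) count=0: revealed 19 new [(0,4) (0,5) (1,1) (1,2) (1,3) (1,4) (1,5) (2,1) (2,2) (2,3) (2,4) (2,5) (3,1) (3,2) (3,3) (3,4) (3,5) (4,4) (4,5)] -> total=19
Click 2 (4,4) count=2: revealed 0 new [(none)] -> total=19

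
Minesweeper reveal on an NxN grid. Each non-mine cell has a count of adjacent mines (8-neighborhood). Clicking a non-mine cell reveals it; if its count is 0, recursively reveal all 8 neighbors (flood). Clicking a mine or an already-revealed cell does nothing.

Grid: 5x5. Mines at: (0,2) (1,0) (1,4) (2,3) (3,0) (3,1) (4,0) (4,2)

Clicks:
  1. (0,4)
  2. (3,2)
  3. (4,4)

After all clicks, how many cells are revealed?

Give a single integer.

Click 1 (0,4) count=1: revealed 1 new [(0,4)] -> total=1
Click 2 (3,2) count=3: revealed 1 new [(3,2)] -> total=2
Click 3 (4,4) count=0: revealed 4 new [(3,3) (3,4) (4,3) (4,4)] -> total=6

Answer: 6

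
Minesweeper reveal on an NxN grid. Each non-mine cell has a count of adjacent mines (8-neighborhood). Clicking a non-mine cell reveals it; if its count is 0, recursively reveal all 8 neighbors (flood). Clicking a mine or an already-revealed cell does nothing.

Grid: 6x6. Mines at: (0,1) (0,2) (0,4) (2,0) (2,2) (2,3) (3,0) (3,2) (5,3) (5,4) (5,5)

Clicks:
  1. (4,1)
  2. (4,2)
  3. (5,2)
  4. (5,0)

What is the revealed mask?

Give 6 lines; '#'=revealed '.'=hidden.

Click 1 (4,1) count=2: revealed 1 new [(4,1)] -> total=1
Click 2 (4,2) count=2: revealed 1 new [(4,2)] -> total=2
Click 3 (5,2) count=1: revealed 1 new [(5,2)] -> total=3
Click 4 (5,0) count=0: revealed 3 new [(4,0) (5,0) (5,1)] -> total=6

Answer: ......
......
......
......
###...
###...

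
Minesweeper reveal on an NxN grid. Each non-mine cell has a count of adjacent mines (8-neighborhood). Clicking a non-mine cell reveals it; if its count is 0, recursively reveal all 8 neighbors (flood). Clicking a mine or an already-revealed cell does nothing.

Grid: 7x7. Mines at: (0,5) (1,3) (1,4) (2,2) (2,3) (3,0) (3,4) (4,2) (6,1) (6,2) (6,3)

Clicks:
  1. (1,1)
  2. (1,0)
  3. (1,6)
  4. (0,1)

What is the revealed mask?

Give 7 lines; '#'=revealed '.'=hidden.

Answer: ###....
###...#
##.....
.......
.......
.......
.......

Derivation:
Click 1 (1,1) count=1: revealed 1 new [(1,1)] -> total=1
Click 2 (1,0) count=0: revealed 7 new [(0,0) (0,1) (0,2) (1,0) (1,2) (2,0) (2,1)] -> total=8
Click 3 (1,6) count=1: revealed 1 new [(1,6)] -> total=9
Click 4 (0,1) count=0: revealed 0 new [(none)] -> total=9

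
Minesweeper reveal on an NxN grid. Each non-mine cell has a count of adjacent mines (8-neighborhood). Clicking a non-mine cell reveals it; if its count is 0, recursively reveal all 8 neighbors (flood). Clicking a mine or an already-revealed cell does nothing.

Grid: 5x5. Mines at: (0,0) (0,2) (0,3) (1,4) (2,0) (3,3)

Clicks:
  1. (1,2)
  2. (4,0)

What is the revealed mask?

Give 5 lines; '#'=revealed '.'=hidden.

Answer: .....
..#..
.....
###..
###..

Derivation:
Click 1 (1,2) count=2: revealed 1 new [(1,2)] -> total=1
Click 2 (4,0) count=0: revealed 6 new [(3,0) (3,1) (3,2) (4,0) (4,1) (4,2)] -> total=7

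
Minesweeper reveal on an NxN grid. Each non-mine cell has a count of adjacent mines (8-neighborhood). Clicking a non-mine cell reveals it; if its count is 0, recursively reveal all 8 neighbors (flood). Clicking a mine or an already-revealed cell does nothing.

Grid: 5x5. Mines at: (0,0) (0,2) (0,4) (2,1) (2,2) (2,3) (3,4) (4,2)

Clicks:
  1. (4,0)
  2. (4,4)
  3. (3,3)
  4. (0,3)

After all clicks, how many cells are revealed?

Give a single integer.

Click 1 (4,0) count=0: revealed 4 new [(3,0) (3,1) (4,0) (4,1)] -> total=4
Click 2 (4,4) count=1: revealed 1 new [(4,4)] -> total=5
Click 3 (3,3) count=4: revealed 1 new [(3,3)] -> total=6
Click 4 (0,3) count=2: revealed 1 new [(0,3)] -> total=7

Answer: 7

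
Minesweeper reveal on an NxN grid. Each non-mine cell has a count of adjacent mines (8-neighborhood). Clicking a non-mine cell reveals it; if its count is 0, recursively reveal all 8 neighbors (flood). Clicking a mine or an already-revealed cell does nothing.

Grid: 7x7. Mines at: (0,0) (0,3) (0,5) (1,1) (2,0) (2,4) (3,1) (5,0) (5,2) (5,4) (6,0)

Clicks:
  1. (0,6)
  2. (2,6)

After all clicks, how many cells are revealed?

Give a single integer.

Click 1 (0,6) count=1: revealed 1 new [(0,6)] -> total=1
Click 2 (2,6) count=0: revealed 12 new [(1,5) (1,6) (2,5) (2,6) (3,5) (3,6) (4,5) (4,6) (5,5) (5,6) (6,5) (6,6)] -> total=13

Answer: 13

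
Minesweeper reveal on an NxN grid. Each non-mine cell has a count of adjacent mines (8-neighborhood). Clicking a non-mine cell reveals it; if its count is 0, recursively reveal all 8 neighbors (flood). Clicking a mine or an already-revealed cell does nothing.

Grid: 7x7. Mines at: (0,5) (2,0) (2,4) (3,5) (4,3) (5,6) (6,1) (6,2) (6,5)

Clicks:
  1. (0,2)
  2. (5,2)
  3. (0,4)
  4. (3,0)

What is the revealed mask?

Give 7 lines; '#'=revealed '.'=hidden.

Answer: #####..
#####..
.###...
####...
.......
..#....
.......

Derivation:
Click 1 (0,2) count=0: revealed 16 new [(0,0) (0,1) (0,2) (0,3) (0,4) (1,0) (1,1) (1,2) (1,3) (1,4) (2,1) (2,2) (2,3) (3,1) (3,2) (3,3)] -> total=16
Click 2 (5,2) count=3: revealed 1 new [(5,2)] -> total=17
Click 3 (0,4) count=1: revealed 0 new [(none)] -> total=17
Click 4 (3,0) count=1: revealed 1 new [(3,0)] -> total=18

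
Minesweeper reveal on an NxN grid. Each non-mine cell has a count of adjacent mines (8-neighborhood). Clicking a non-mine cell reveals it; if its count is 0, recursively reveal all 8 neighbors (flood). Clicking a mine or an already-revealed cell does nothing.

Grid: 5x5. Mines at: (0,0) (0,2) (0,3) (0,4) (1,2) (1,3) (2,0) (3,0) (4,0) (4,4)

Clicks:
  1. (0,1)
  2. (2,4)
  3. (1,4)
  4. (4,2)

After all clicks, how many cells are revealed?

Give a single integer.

Click 1 (0,1) count=3: revealed 1 new [(0,1)] -> total=1
Click 2 (2,4) count=1: revealed 1 new [(2,4)] -> total=2
Click 3 (1,4) count=3: revealed 1 new [(1,4)] -> total=3
Click 4 (4,2) count=0: revealed 9 new [(2,1) (2,2) (2,3) (3,1) (3,2) (3,3) (4,1) (4,2) (4,3)] -> total=12

Answer: 12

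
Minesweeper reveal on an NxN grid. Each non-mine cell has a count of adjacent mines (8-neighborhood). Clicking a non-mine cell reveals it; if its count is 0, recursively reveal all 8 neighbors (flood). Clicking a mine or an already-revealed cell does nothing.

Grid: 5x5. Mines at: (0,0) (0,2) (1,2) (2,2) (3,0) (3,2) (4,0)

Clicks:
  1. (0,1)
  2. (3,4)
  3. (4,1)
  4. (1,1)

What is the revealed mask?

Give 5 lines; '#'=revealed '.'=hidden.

Answer: .#.##
.#.##
...##
...##
.#.##

Derivation:
Click 1 (0,1) count=3: revealed 1 new [(0,1)] -> total=1
Click 2 (3,4) count=0: revealed 10 new [(0,3) (0,4) (1,3) (1,4) (2,3) (2,4) (3,3) (3,4) (4,3) (4,4)] -> total=11
Click 3 (4,1) count=3: revealed 1 new [(4,1)] -> total=12
Click 4 (1,1) count=4: revealed 1 new [(1,1)] -> total=13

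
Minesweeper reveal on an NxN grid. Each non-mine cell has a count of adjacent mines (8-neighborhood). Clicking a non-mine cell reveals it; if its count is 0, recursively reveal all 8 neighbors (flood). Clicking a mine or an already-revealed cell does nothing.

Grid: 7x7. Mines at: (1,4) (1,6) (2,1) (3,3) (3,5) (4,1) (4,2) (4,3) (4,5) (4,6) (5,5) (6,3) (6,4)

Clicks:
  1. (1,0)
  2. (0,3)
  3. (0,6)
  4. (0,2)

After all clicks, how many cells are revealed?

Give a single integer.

Click 1 (1,0) count=1: revealed 1 new [(1,0)] -> total=1
Click 2 (0,3) count=1: revealed 1 new [(0,3)] -> total=2
Click 3 (0,6) count=1: revealed 1 new [(0,6)] -> total=3
Click 4 (0,2) count=0: revealed 6 new [(0,0) (0,1) (0,2) (1,1) (1,2) (1,3)] -> total=9

Answer: 9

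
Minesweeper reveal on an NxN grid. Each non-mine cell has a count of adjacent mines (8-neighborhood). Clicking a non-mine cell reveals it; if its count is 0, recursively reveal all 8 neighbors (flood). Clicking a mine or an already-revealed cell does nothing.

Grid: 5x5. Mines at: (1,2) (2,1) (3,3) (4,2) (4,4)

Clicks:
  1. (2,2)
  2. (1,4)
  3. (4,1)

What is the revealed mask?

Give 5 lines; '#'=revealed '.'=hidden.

Click 1 (2,2) count=3: revealed 1 new [(2,2)] -> total=1
Click 2 (1,4) count=0: revealed 6 new [(0,3) (0,4) (1,3) (1,4) (2,3) (2,4)] -> total=7
Click 3 (4,1) count=1: revealed 1 new [(4,1)] -> total=8

Answer: ...##
...##
..###
.....
.#...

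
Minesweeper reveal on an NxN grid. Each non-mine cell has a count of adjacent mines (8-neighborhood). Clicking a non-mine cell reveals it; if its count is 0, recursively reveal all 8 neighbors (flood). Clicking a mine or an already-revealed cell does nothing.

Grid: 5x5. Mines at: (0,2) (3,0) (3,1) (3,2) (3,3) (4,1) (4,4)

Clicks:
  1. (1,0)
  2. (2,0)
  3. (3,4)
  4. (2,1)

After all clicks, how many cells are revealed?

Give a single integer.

Click 1 (1,0) count=0: revealed 6 new [(0,0) (0,1) (1,0) (1,1) (2,0) (2,1)] -> total=6
Click 2 (2,0) count=2: revealed 0 new [(none)] -> total=6
Click 3 (3,4) count=2: revealed 1 new [(3,4)] -> total=7
Click 4 (2,1) count=3: revealed 0 new [(none)] -> total=7

Answer: 7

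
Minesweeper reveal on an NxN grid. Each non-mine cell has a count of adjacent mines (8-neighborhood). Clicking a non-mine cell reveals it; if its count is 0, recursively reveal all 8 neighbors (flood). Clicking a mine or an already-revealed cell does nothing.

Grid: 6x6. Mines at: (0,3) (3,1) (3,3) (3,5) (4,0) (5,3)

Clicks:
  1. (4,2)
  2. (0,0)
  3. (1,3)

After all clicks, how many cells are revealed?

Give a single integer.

Answer: 11

Derivation:
Click 1 (4,2) count=3: revealed 1 new [(4,2)] -> total=1
Click 2 (0,0) count=0: revealed 9 new [(0,0) (0,1) (0,2) (1,0) (1,1) (1,2) (2,0) (2,1) (2,2)] -> total=10
Click 3 (1,3) count=1: revealed 1 new [(1,3)] -> total=11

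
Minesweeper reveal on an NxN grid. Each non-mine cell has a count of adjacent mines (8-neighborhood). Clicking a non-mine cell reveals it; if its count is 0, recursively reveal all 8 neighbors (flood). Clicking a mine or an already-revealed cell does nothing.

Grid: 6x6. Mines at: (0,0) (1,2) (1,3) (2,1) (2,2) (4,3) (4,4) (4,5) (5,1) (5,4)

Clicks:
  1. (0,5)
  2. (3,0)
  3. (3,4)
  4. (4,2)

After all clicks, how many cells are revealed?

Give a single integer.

Click 1 (0,5) count=0: revealed 8 new [(0,4) (0,5) (1,4) (1,5) (2,4) (2,5) (3,4) (3,5)] -> total=8
Click 2 (3,0) count=1: revealed 1 new [(3,0)] -> total=9
Click 3 (3,4) count=3: revealed 0 new [(none)] -> total=9
Click 4 (4,2) count=2: revealed 1 new [(4,2)] -> total=10

Answer: 10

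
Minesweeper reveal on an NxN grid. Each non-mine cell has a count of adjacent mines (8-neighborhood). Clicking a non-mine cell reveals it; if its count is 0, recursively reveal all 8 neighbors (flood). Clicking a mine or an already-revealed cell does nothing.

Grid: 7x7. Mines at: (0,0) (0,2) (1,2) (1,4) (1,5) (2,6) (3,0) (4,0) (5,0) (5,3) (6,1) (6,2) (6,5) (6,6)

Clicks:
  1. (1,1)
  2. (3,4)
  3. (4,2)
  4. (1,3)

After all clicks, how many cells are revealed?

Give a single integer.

Click 1 (1,1) count=3: revealed 1 new [(1,1)] -> total=1
Click 2 (3,4) count=0: revealed 20 new [(2,1) (2,2) (2,3) (2,4) (2,5) (3,1) (3,2) (3,3) (3,4) (3,5) (3,6) (4,1) (4,2) (4,3) (4,4) (4,5) (4,6) (5,4) (5,5) (5,6)] -> total=21
Click 3 (4,2) count=1: revealed 0 new [(none)] -> total=21
Click 4 (1,3) count=3: revealed 1 new [(1,3)] -> total=22

Answer: 22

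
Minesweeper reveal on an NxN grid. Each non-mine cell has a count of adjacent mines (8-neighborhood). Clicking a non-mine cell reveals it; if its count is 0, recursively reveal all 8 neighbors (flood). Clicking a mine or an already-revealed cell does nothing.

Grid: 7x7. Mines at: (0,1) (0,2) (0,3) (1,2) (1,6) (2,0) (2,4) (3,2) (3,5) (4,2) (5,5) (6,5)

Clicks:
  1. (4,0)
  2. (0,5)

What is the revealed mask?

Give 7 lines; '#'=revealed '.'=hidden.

Answer: .....#.
.......
.......
##.....
##.....
#####..
#####..

Derivation:
Click 1 (4,0) count=0: revealed 14 new [(3,0) (3,1) (4,0) (4,1) (5,0) (5,1) (5,2) (5,3) (5,4) (6,0) (6,1) (6,2) (6,3) (6,4)] -> total=14
Click 2 (0,5) count=1: revealed 1 new [(0,5)] -> total=15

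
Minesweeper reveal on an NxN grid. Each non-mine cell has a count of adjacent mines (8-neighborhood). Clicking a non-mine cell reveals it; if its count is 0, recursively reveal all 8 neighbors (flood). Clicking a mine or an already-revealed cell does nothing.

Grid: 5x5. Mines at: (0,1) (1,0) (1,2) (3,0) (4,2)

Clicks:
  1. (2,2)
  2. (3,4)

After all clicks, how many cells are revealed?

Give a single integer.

Answer: 11

Derivation:
Click 1 (2,2) count=1: revealed 1 new [(2,2)] -> total=1
Click 2 (3,4) count=0: revealed 10 new [(0,3) (0,4) (1,3) (1,4) (2,3) (2,4) (3,3) (3,4) (4,3) (4,4)] -> total=11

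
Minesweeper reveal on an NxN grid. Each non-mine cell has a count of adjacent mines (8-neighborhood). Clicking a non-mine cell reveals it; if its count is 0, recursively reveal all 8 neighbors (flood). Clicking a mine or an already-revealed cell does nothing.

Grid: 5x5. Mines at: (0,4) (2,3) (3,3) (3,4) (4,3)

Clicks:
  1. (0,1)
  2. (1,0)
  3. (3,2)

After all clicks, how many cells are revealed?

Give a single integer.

Click 1 (0,1) count=0: revealed 17 new [(0,0) (0,1) (0,2) (0,3) (1,0) (1,1) (1,2) (1,3) (2,0) (2,1) (2,2) (3,0) (3,1) (3,2) (4,0) (4,1) (4,2)] -> total=17
Click 2 (1,0) count=0: revealed 0 new [(none)] -> total=17
Click 3 (3,2) count=3: revealed 0 new [(none)] -> total=17

Answer: 17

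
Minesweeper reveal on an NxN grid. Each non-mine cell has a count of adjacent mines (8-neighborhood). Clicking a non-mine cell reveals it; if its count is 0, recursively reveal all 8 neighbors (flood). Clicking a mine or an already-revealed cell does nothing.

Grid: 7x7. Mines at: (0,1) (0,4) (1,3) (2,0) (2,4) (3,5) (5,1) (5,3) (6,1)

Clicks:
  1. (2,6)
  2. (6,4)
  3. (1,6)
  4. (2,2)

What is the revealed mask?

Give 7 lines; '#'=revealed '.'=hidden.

Click 1 (2,6) count=1: revealed 1 new [(2,6)] -> total=1
Click 2 (6,4) count=1: revealed 1 new [(6,4)] -> total=2
Click 3 (1,6) count=0: revealed 5 new [(0,5) (0,6) (1,5) (1,6) (2,5)] -> total=7
Click 4 (2,2) count=1: revealed 1 new [(2,2)] -> total=8

Answer: .....##
.....##
..#..##
.......
.......
.......
....#..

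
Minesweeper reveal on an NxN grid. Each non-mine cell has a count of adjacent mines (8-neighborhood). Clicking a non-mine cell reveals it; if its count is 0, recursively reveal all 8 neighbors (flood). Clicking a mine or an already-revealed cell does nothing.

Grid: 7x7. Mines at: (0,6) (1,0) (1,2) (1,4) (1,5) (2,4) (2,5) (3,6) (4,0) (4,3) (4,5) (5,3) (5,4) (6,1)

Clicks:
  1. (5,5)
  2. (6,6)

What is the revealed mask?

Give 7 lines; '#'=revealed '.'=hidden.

Click 1 (5,5) count=2: revealed 1 new [(5,5)] -> total=1
Click 2 (6,6) count=0: revealed 3 new [(5,6) (6,5) (6,6)] -> total=4

Answer: .......
.......
.......
.......
.......
.....##
.....##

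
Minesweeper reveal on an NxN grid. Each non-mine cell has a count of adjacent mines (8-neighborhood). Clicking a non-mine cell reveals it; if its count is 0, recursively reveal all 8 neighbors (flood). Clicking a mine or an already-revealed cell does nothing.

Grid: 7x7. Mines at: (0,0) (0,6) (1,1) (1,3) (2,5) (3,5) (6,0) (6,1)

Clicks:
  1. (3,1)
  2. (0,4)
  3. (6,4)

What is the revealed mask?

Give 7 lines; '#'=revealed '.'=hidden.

Answer: ....#..
.......
#####..
#####..
#######
#######
..#####

Derivation:
Click 1 (3,1) count=0: revealed 29 new [(2,0) (2,1) (2,2) (2,3) (2,4) (3,0) (3,1) (3,2) (3,3) (3,4) (4,0) (4,1) (4,2) (4,3) (4,4) (4,5) (4,6) (5,0) (5,1) (5,2) (5,3) (5,4) (5,5) (5,6) (6,2) (6,3) (6,4) (6,5) (6,6)] -> total=29
Click 2 (0,4) count=1: revealed 1 new [(0,4)] -> total=30
Click 3 (6,4) count=0: revealed 0 new [(none)] -> total=30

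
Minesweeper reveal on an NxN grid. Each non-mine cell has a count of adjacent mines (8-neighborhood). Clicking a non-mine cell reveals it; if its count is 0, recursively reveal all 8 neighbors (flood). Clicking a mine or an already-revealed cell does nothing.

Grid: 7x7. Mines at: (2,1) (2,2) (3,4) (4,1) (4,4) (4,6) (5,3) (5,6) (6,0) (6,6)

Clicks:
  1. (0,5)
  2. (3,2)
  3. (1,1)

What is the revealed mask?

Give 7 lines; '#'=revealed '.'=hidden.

Click 1 (0,5) count=0: revealed 20 new [(0,0) (0,1) (0,2) (0,3) (0,4) (0,5) (0,6) (1,0) (1,1) (1,2) (1,3) (1,4) (1,5) (1,6) (2,3) (2,4) (2,5) (2,6) (3,5) (3,6)] -> total=20
Click 2 (3,2) count=3: revealed 1 new [(3,2)] -> total=21
Click 3 (1,1) count=2: revealed 0 new [(none)] -> total=21

Answer: #######
#######
...####
..#..##
.......
.......
.......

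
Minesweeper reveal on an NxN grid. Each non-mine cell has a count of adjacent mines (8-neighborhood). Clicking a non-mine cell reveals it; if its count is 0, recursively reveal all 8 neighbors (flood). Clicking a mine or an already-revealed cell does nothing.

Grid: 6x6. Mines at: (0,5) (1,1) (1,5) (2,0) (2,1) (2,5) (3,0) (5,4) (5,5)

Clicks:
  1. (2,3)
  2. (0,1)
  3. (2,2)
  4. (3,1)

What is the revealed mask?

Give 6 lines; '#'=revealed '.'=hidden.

Answer: .####.
..###.
..###.
.####.
#####.
####..

Derivation:
Click 1 (2,3) count=0: revealed 22 new [(0,2) (0,3) (0,4) (1,2) (1,3) (1,4) (2,2) (2,3) (2,4) (3,1) (3,2) (3,3) (3,4) (4,0) (4,1) (4,2) (4,3) (4,4) (5,0) (5,1) (5,2) (5,3)] -> total=22
Click 2 (0,1) count=1: revealed 1 new [(0,1)] -> total=23
Click 3 (2,2) count=2: revealed 0 new [(none)] -> total=23
Click 4 (3,1) count=3: revealed 0 new [(none)] -> total=23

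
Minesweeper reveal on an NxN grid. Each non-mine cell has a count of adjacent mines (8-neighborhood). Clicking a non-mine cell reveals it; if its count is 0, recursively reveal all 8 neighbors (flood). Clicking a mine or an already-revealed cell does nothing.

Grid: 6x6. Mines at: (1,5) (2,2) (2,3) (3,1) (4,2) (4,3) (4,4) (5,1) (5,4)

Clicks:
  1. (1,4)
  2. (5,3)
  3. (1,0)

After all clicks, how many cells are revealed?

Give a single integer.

Click 1 (1,4) count=2: revealed 1 new [(1,4)] -> total=1
Click 2 (5,3) count=4: revealed 1 new [(5,3)] -> total=2
Click 3 (1,0) count=0: revealed 11 new [(0,0) (0,1) (0,2) (0,3) (0,4) (1,0) (1,1) (1,2) (1,3) (2,0) (2,1)] -> total=13

Answer: 13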